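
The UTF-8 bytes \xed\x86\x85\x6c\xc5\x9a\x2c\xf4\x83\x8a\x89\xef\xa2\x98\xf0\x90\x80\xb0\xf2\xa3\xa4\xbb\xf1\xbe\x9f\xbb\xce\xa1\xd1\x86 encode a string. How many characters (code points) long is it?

Byte at offset 0: 0xED = 11101101 → 3-byte char (#1). Advance 3.
Byte at offset 3: 0x6C = 01101100 → 1-byte char (#2). Advance 1.
Byte at offset 4: 0xC5 = 11000101 → 2-byte char (#3). Advance 2.
Byte at offset 6: 0x2C = 00101100 → 1-byte char (#4). Advance 1.
Byte at offset 7: 0xF4 = 11110100 → 4-byte char (#5). Advance 4.
Byte at offset 11: 0xEF = 11101111 → 3-byte char (#6). Advance 3.
Byte at offset 14: 0xF0 = 11110000 → 4-byte char (#7). Advance 4.
Byte at offset 18: 0xF2 = 11110010 → 4-byte char (#8). Advance 4.
Byte at offset 22: 0xF1 = 11110001 → 4-byte char (#9). Advance 4.
Byte at offset 26: 0xCE = 11001110 → 2-byte char (#10). Advance 2.
Byte at offset 28: 0xD1 = 11010001 → 2-byte char (#11). Advance 2.
Reached end at offset 30 after 11 code points.

11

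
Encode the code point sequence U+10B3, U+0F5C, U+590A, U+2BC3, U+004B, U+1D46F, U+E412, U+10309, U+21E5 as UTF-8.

U+10B3: 3-byte form → E1 82 B3.
U+0F5C: 3-byte form → E0 BD 9C.
U+590A: 3-byte form → E5 A4 8A.
U+2BC3: 3-byte form → E2 AF 83.
U+004B: 1-byte form → 4B.
U+1D46F: 4-byte form → F0 9D 91 AF.
U+E412: 3-byte form → EE 90 92.
U+10309: 4-byte form → F0 90 8C 89.
U+21E5: 3-byte form → E2 87 A5.
Concatenated (27 bytes): E1 82 B3 E0 BD 9C E5 A4 8A E2 AF 83 4B F0 9D 91 AF EE 90 92 F0 90 8C 89 E2 87 A5.

E1 82 B3 E0 BD 9C E5 A4 8A E2 AF 83 4B F0 9D 91 AF EE 90 92 F0 90 8C 89 E2 87 A5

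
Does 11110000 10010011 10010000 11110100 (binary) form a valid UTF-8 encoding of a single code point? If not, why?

Leading byte 0xF0 = 11110000 → 4-byte form.
Byte 4 is 0xF4 = 11110100, which is not 10xxxxxx — expected a continuation byte.

invalid (non-continuation byte where continuation expected)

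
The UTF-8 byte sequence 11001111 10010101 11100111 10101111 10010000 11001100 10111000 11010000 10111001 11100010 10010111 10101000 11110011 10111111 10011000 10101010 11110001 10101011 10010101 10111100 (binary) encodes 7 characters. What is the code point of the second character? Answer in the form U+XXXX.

Offset 0: leading byte 0xCF = 11001111 → 2-byte char #1 = CF 95.
Offset 2: leading byte 0xE7 = 11100111 → 3-byte char #2 = E7 AF 90.
Leading byte 0xE7 = 11100111 matches 1110xxxx → 3-byte sequence.
Byte 1: 0xE7 = 11100111, payload 0111 (4 bits).
Byte 2: 0xAF = 10101111 (10xxxxxx ✓), payload 101111.
Byte 3: 0x90 = 10010000 (10xxxxxx ✓), payload 010000.
Concatenate: 0111101111010000 = 0x7BD0 (16 bits → U+7BD0).

U+7BD0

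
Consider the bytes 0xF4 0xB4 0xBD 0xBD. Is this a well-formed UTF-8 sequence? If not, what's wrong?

Leading byte 0xF4 = 11110100 → 4-byte form.
Payload = 0x134F7D, which exceeds U+10FFFF, the maximum Unicode code point. (Leading bytes F5–FF, or F4 followed by ≥ 0x90, are invalid.)

invalid (encodes a value above U+10FFFF)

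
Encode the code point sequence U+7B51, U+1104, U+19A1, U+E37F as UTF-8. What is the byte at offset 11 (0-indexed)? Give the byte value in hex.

U+7B51 → 3-byte form E7 AD 91 at offsets 0–2.
U+1104 → 3-byte form E1 84 84 at offsets 3–5.
U+19A1 → 3-byte form E1 A6 A1 at offsets 6–8.
U+E37F → 3-byte form EE 8D BF at offsets 9–11.
Offset 11 falls in char 4's range; it's byte 3 of EE 8D BF = 0xBF.

0xBF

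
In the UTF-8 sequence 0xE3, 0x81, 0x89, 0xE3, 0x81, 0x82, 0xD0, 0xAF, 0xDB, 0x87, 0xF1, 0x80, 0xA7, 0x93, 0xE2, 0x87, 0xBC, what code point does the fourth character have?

Offset 0: leading byte 0xE3 = 11100011 → 3-byte char #1 = E3 81 89.
Offset 3: leading byte 0xE3 = 11100011 → 3-byte char #2 = E3 81 82.
Offset 6: leading byte 0xD0 = 11010000 → 2-byte char #3 = D0 AF.
Offset 8: leading byte 0xDB = 11011011 → 2-byte char #4 = DB 87.
Leading byte 0xDB = 11011011 matches 110xxxxx → 2-byte sequence.
Byte 1: 0xDB = 11011011, payload 11011 (5 bits).
Byte 2: 0x87 = 10000111 (10xxxxxx ✓), payload 000111.
Concatenate: 11011000111 = 0x6C7 (11 bits → U+06C7).

U+06C7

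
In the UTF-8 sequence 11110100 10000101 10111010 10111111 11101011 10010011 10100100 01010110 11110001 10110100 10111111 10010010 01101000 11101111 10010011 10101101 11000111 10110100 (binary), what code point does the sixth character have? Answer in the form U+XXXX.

U+F4ED

Offset 0: leading byte 0xF4 = 11110100 → 4-byte char #1 = F4 85 BA BF.
Offset 4: leading byte 0xEB = 11101011 → 3-byte char #2 = EB 93 A4.
Offset 7: leading byte 0x56 = 01010110 → 1-byte char #3 = 56.
Offset 8: leading byte 0xF1 = 11110001 → 4-byte char #4 = F1 B4 BF 92.
Offset 12: leading byte 0x68 = 01101000 → 1-byte char #5 = 68.
Offset 13: leading byte 0xEF = 11101111 → 3-byte char #6 = EF 93 AD.
Leading byte 0xEF = 11101111 matches 1110xxxx → 3-byte sequence.
Byte 1: 0xEF = 11101111, payload 1111 (4 bits).
Byte 2: 0x93 = 10010011 (10xxxxxx ✓), payload 010011.
Byte 3: 0xAD = 10101101 (10xxxxxx ✓), payload 101101.
Concatenate: 1111010011101101 = 0xF4ED (16 bits → U+F4ED).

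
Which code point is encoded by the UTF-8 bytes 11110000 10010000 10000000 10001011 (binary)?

U+1000B

Leading byte 0xF0 = 11110000 matches 11110xxx → 4-byte sequence.
Byte 1: 0xF0 = 11110000, payload 000 (3 bits).
Byte 2: 0x90 = 10010000 (10xxxxxx ✓), payload 010000.
Byte 3: 0x80 = 10000000 (10xxxxxx ✓), payload 000000.
Byte 4: 0x8B = 10001011 (10xxxxxx ✓), payload 001011.
Concatenate: 000010000000000001011 = 0x1000B (21 bits → U+1000B).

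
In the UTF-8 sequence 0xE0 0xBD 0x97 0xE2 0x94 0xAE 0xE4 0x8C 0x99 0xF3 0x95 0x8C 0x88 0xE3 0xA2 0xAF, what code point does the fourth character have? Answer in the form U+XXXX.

U+D5308

Offset 0: leading byte 0xE0 = 11100000 → 3-byte char #1 = E0 BD 97.
Offset 3: leading byte 0xE2 = 11100010 → 3-byte char #2 = E2 94 AE.
Offset 6: leading byte 0xE4 = 11100100 → 3-byte char #3 = E4 8C 99.
Offset 9: leading byte 0xF3 = 11110011 → 4-byte char #4 = F3 95 8C 88.
Leading byte 0xF3 = 11110011 matches 11110xxx → 4-byte sequence.
Byte 1: 0xF3 = 11110011, payload 011 (3 bits).
Byte 2: 0x95 = 10010101 (10xxxxxx ✓), payload 010101.
Byte 3: 0x8C = 10001100 (10xxxxxx ✓), payload 001100.
Byte 4: 0x88 = 10001000 (10xxxxxx ✓), payload 001000.
Concatenate: 011010101001100001000 = 0xD5308 (21 bits → U+D5308).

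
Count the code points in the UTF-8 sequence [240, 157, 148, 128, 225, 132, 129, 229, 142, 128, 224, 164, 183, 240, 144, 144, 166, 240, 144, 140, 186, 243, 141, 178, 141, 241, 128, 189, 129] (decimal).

8

Byte at offset 0: 0xF0 = 11110000 → 4-byte char (#1). Advance 4.
Byte at offset 4: 0xE1 = 11100001 → 3-byte char (#2). Advance 3.
Byte at offset 7: 0xE5 = 11100101 → 3-byte char (#3). Advance 3.
Byte at offset 10: 0xE0 = 11100000 → 3-byte char (#4). Advance 3.
Byte at offset 13: 0xF0 = 11110000 → 4-byte char (#5). Advance 4.
Byte at offset 17: 0xF0 = 11110000 → 4-byte char (#6). Advance 4.
Byte at offset 21: 0xF3 = 11110011 → 4-byte char (#7). Advance 4.
Byte at offset 25: 0xF1 = 11110001 → 4-byte char (#8). Advance 4.
Reached end at offset 29 after 8 code points.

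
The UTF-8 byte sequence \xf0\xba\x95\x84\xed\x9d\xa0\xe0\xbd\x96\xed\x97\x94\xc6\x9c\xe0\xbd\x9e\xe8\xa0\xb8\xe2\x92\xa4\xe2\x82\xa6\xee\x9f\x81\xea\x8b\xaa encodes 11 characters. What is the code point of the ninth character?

Offset 0: leading byte 0xF0 = 11110000 → 4-byte char #1 = F0 BA 95 84.
Offset 4: leading byte 0xED = 11101101 → 3-byte char #2 = ED 9D A0.
Offset 7: leading byte 0xE0 = 11100000 → 3-byte char #3 = E0 BD 96.
Offset 10: leading byte 0xED = 11101101 → 3-byte char #4 = ED 97 94.
Offset 13: leading byte 0xC6 = 11000110 → 2-byte char #5 = C6 9C.
Offset 15: leading byte 0xE0 = 11100000 → 3-byte char #6 = E0 BD 9E.
Offset 18: leading byte 0xE8 = 11101000 → 3-byte char #7 = E8 A0 B8.
Offset 21: leading byte 0xE2 = 11100010 → 3-byte char #8 = E2 92 A4.
Offset 24: leading byte 0xE2 = 11100010 → 3-byte char #9 = E2 82 A6.
Leading byte 0xE2 = 11100010 matches 1110xxxx → 3-byte sequence.
Byte 1: 0xE2 = 11100010, payload 0010 (4 bits).
Byte 2: 0x82 = 10000010 (10xxxxxx ✓), payload 000010.
Byte 3: 0xA6 = 10100110 (10xxxxxx ✓), payload 100110.
Concatenate: 0010000010100110 = 0x20A6 (16 bits → U+20A6).

U+20A6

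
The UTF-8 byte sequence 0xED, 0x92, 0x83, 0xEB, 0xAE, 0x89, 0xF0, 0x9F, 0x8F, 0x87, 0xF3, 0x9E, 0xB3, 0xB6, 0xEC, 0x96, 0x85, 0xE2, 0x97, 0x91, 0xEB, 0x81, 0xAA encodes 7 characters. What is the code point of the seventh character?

Offset 0: leading byte 0xED = 11101101 → 3-byte char #1 = ED 92 83.
Offset 3: leading byte 0xEB = 11101011 → 3-byte char #2 = EB AE 89.
Offset 6: leading byte 0xF0 = 11110000 → 4-byte char #3 = F0 9F 8F 87.
Offset 10: leading byte 0xF3 = 11110011 → 4-byte char #4 = F3 9E B3 B6.
Offset 14: leading byte 0xEC = 11101100 → 3-byte char #5 = EC 96 85.
Offset 17: leading byte 0xE2 = 11100010 → 3-byte char #6 = E2 97 91.
Offset 20: leading byte 0xEB = 11101011 → 3-byte char #7 = EB 81 AA.
Leading byte 0xEB = 11101011 matches 1110xxxx → 3-byte sequence.
Byte 1: 0xEB = 11101011, payload 1011 (4 bits).
Byte 2: 0x81 = 10000001 (10xxxxxx ✓), payload 000001.
Byte 3: 0xAA = 10101010 (10xxxxxx ✓), payload 101010.
Concatenate: 1011000001101010 = 0xB06A (16 bits → U+B06A).

U+B06A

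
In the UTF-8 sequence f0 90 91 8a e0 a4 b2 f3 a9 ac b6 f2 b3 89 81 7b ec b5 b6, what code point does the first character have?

U+1044A

Offset 0: leading byte 0xF0 = 11110000 → 4-byte char #1 = F0 90 91 8A.
Leading byte 0xF0 = 11110000 matches 11110xxx → 4-byte sequence.
Byte 1: 0xF0 = 11110000, payload 000 (3 bits).
Byte 2: 0x90 = 10010000 (10xxxxxx ✓), payload 010000.
Byte 3: 0x91 = 10010001 (10xxxxxx ✓), payload 010001.
Byte 4: 0x8A = 10001010 (10xxxxxx ✓), payload 001010.
Concatenate: 000010000010001001010 = 0x1044A (21 bits → U+1044A).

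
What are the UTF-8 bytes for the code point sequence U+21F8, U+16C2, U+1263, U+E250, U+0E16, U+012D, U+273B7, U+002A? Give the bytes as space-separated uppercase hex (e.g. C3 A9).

U+21F8: 3-byte form → E2 87 B8.
U+16C2: 3-byte form → E1 9B 82.
U+1263: 3-byte form → E1 89 A3.
U+E250: 3-byte form → EE 89 90.
U+0E16: 3-byte form → E0 B8 96.
U+012D: 2-byte form → C4 AD.
U+273B7: 4-byte form → F0 A7 8E B7.
U+002A: 1-byte form → 2A.
Concatenated (22 bytes): E2 87 B8 E1 9B 82 E1 89 A3 EE 89 90 E0 B8 96 C4 AD F0 A7 8E B7 2A.

E2 87 B8 E1 9B 82 E1 89 A3 EE 89 90 E0 B8 96 C4 AD F0 A7 8E B7 2A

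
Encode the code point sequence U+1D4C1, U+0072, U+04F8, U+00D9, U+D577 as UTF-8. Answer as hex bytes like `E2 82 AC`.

F0 9D 93 81 72 D3 B8 C3 99 ED 95 B7

U+1D4C1: 4-byte form → F0 9D 93 81.
U+0072: 1-byte form → 72.
U+04F8: 2-byte form → D3 B8.
U+00D9: 2-byte form → C3 99.
U+D577: 3-byte form → ED 95 B7.
Concatenated (12 bytes): F0 9D 93 81 72 D3 B8 C3 99 ED 95 B7.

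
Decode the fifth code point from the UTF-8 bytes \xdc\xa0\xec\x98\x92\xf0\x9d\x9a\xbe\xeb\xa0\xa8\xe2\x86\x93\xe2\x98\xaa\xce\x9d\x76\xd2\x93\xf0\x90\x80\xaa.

U+2193

Offset 0: leading byte 0xDC = 11011100 → 2-byte char #1 = DC A0.
Offset 2: leading byte 0xEC = 11101100 → 3-byte char #2 = EC 98 92.
Offset 5: leading byte 0xF0 = 11110000 → 4-byte char #3 = F0 9D 9A BE.
Offset 9: leading byte 0xEB = 11101011 → 3-byte char #4 = EB A0 A8.
Offset 12: leading byte 0xE2 = 11100010 → 3-byte char #5 = E2 86 93.
Leading byte 0xE2 = 11100010 matches 1110xxxx → 3-byte sequence.
Byte 1: 0xE2 = 11100010, payload 0010 (4 bits).
Byte 2: 0x86 = 10000110 (10xxxxxx ✓), payload 000110.
Byte 3: 0x93 = 10010011 (10xxxxxx ✓), payload 010011.
Concatenate: 0010000110010011 = 0x2193 (16 bits → U+2193).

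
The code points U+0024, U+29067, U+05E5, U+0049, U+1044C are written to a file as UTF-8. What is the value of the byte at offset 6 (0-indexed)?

0xA5

U+0024 → 1-byte form 24 at offsets 0–0.
U+29067 → 4-byte form F0 A9 81 A7 at offsets 1–4.
U+05E5 → 2-byte form D7 A5 at offsets 5–6.
Offset 6 falls in char 3's range; it's byte 2 of D7 A5 = 0xA5.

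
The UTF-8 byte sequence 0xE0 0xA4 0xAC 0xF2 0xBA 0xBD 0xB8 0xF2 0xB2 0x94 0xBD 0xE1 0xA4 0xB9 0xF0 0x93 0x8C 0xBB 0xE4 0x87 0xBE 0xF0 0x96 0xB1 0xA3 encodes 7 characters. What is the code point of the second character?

U+BAF78

Offset 0: leading byte 0xE0 = 11100000 → 3-byte char #1 = E0 A4 AC.
Offset 3: leading byte 0xF2 = 11110010 → 4-byte char #2 = F2 BA BD B8.
Leading byte 0xF2 = 11110010 matches 11110xxx → 4-byte sequence.
Byte 1: 0xF2 = 11110010, payload 010 (3 bits).
Byte 2: 0xBA = 10111010 (10xxxxxx ✓), payload 111010.
Byte 3: 0xBD = 10111101 (10xxxxxx ✓), payload 111101.
Byte 4: 0xB8 = 10111000 (10xxxxxx ✓), payload 111000.
Concatenate: 010111010111101111000 = 0xBAF78 (21 bits → U+BAF78).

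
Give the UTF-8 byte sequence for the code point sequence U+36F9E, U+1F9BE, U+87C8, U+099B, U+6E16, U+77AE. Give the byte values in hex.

U+36F9E: 4-byte form → F0 B6 BE 9E.
U+1F9BE: 4-byte form → F0 9F A6 BE.
U+87C8: 3-byte form → E8 9F 88.
U+099B: 3-byte form → E0 A6 9B.
U+6E16: 3-byte form → E6 B8 96.
U+77AE: 3-byte form → E7 9E AE.
Concatenated (20 bytes): F0 B6 BE 9E F0 9F A6 BE E8 9F 88 E0 A6 9B E6 B8 96 E7 9E AE.

F0 B6 BE 9E F0 9F A6 BE E8 9F 88 E0 A6 9B E6 B8 96 E7 9E AE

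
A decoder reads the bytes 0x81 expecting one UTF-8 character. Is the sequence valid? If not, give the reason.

invalid (continuation byte with no leading byte)

Byte 0x81 = 10000001 has the form 10xxxxxx — a continuation byte — but there is no preceding leading byte.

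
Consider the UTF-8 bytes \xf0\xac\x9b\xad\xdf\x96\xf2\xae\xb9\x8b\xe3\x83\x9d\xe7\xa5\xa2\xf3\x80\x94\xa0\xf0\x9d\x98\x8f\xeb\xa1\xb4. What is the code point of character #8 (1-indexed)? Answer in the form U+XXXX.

U+B874

Offset 0: leading byte 0xF0 = 11110000 → 4-byte char #1 = F0 AC 9B AD.
Offset 4: leading byte 0xDF = 11011111 → 2-byte char #2 = DF 96.
Offset 6: leading byte 0xF2 = 11110010 → 4-byte char #3 = F2 AE B9 8B.
Offset 10: leading byte 0xE3 = 11100011 → 3-byte char #4 = E3 83 9D.
Offset 13: leading byte 0xE7 = 11100111 → 3-byte char #5 = E7 A5 A2.
Offset 16: leading byte 0xF3 = 11110011 → 4-byte char #6 = F3 80 94 A0.
Offset 20: leading byte 0xF0 = 11110000 → 4-byte char #7 = F0 9D 98 8F.
Offset 24: leading byte 0xEB = 11101011 → 3-byte char #8 = EB A1 B4.
Leading byte 0xEB = 11101011 matches 1110xxxx → 3-byte sequence.
Byte 1: 0xEB = 11101011, payload 1011 (4 bits).
Byte 2: 0xA1 = 10100001 (10xxxxxx ✓), payload 100001.
Byte 3: 0xB4 = 10110100 (10xxxxxx ✓), payload 110100.
Concatenate: 1011100001110100 = 0xB874 (16 bits → U+B874).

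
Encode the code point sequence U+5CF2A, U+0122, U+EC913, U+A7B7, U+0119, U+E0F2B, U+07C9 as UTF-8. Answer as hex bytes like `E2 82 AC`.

U+5CF2A: 4-byte form → F1 9C BC AA.
U+0122: 2-byte form → C4 A2.
U+EC913: 4-byte form → F3 AC A4 93.
U+A7B7: 3-byte form → EA 9E B7.
U+0119: 2-byte form → C4 99.
U+E0F2B: 4-byte form → F3 A0 BC AB.
U+07C9: 2-byte form → DF 89.
Concatenated (21 bytes): F1 9C BC AA C4 A2 F3 AC A4 93 EA 9E B7 C4 99 F3 A0 BC AB DF 89.

F1 9C BC AA C4 A2 F3 AC A4 93 EA 9E B7 C4 99 F3 A0 BC AB DF 89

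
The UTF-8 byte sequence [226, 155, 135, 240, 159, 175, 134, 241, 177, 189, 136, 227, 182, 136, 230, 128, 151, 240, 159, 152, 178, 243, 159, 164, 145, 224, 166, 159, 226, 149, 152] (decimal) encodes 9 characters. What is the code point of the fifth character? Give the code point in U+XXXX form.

U+6017

Offset 0: leading byte 0xE2 = 11100010 → 3-byte char #1 = E2 9B 87.
Offset 3: leading byte 0xF0 = 11110000 → 4-byte char #2 = F0 9F AF 86.
Offset 7: leading byte 0xF1 = 11110001 → 4-byte char #3 = F1 B1 BD 88.
Offset 11: leading byte 0xE3 = 11100011 → 3-byte char #4 = E3 B6 88.
Offset 14: leading byte 0xE6 = 11100110 → 3-byte char #5 = E6 80 97.
Leading byte 0xE6 = 11100110 matches 1110xxxx → 3-byte sequence.
Byte 1: 0xE6 = 11100110, payload 0110 (4 bits).
Byte 2: 0x80 = 10000000 (10xxxxxx ✓), payload 000000.
Byte 3: 0x97 = 10010111 (10xxxxxx ✓), payload 010111.
Concatenate: 0110000000010111 = 0x6017 (16 bits → U+6017).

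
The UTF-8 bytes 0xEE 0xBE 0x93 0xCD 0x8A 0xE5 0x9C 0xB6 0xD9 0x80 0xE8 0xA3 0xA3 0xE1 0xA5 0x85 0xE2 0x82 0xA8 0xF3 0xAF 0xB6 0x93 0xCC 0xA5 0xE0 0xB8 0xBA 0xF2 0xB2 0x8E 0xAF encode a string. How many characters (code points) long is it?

11

Byte at offset 0: 0xEE = 11101110 → 3-byte char (#1). Advance 3.
Byte at offset 3: 0xCD = 11001101 → 2-byte char (#2). Advance 2.
Byte at offset 5: 0xE5 = 11100101 → 3-byte char (#3). Advance 3.
Byte at offset 8: 0xD9 = 11011001 → 2-byte char (#4). Advance 2.
Byte at offset 10: 0xE8 = 11101000 → 3-byte char (#5). Advance 3.
Byte at offset 13: 0xE1 = 11100001 → 3-byte char (#6). Advance 3.
Byte at offset 16: 0xE2 = 11100010 → 3-byte char (#7). Advance 3.
Byte at offset 19: 0xF3 = 11110011 → 4-byte char (#8). Advance 4.
Byte at offset 23: 0xCC = 11001100 → 2-byte char (#9). Advance 2.
Byte at offset 25: 0xE0 = 11100000 → 3-byte char (#10). Advance 3.
Byte at offset 28: 0xF2 = 11110010 → 4-byte char (#11). Advance 4.
Reached end at offset 32 after 11 code points.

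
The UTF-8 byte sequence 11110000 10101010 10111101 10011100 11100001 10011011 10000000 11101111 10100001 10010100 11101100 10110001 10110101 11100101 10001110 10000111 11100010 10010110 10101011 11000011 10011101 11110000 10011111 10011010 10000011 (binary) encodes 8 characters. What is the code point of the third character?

U+F854

Offset 0: leading byte 0xF0 = 11110000 → 4-byte char #1 = F0 AA BD 9C.
Offset 4: leading byte 0xE1 = 11100001 → 3-byte char #2 = E1 9B 80.
Offset 7: leading byte 0xEF = 11101111 → 3-byte char #3 = EF A1 94.
Leading byte 0xEF = 11101111 matches 1110xxxx → 3-byte sequence.
Byte 1: 0xEF = 11101111, payload 1111 (4 bits).
Byte 2: 0xA1 = 10100001 (10xxxxxx ✓), payload 100001.
Byte 3: 0x94 = 10010100 (10xxxxxx ✓), payload 010100.
Concatenate: 1111100001010100 = 0xF854 (16 bits → U+F854).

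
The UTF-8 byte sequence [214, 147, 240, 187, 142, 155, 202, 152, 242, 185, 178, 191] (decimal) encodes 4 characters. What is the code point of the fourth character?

U+B9CBF

Offset 0: leading byte 0xD6 = 11010110 → 2-byte char #1 = D6 93.
Offset 2: leading byte 0xF0 = 11110000 → 4-byte char #2 = F0 BB 8E 9B.
Offset 6: leading byte 0xCA = 11001010 → 2-byte char #3 = CA 98.
Offset 8: leading byte 0xF2 = 11110010 → 4-byte char #4 = F2 B9 B2 BF.
Leading byte 0xF2 = 11110010 matches 11110xxx → 4-byte sequence.
Byte 1: 0xF2 = 11110010, payload 010 (3 bits).
Byte 2: 0xB9 = 10111001 (10xxxxxx ✓), payload 111001.
Byte 3: 0xB2 = 10110010 (10xxxxxx ✓), payload 110010.
Byte 4: 0xBF = 10111111 (10xxxxxx ✓), payload 111111.
Concatenate: 010111001110010111111 = 0xB9CBF (21 bits → U+B9CBF).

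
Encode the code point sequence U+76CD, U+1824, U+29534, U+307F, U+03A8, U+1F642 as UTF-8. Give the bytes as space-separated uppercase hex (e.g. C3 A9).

E7 9B 8D E1 A0 A4 F0 A9 94 B4 E3 81 BF CE A8 F0 9F 99 82

U+76CD: 3-byte form → E7 9B 8D.
U+1824: 3-byte form → E1 A0 A4.
U+29534: 4-byte form → F0 A9 94 B4.
U+307F: 3-byte form → E3 81 BF.
U+03A8: 2-byte form → CE A8.
U+1F642: 4-byte form → F0 9F 99 82.
Concatenated (19 bytes): E7 9B 8D E1 A0 A4 F0 A9 94 B4 E3 81 BF CE A8 F0 9F 99 82.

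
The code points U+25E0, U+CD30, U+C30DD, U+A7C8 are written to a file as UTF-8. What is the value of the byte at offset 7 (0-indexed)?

U+25E0 → 3-byte form E2 97 A0 at offsets 0–2.
U+CD30 → 3-byte form EC B4 B0 at offsets 3–5.
U+C30DD → 4-byte form F3 83 83 9D at offsets 6–9.
Offset 7 falls in char 3's range; it's byte 2 of F3 83 83 9D = 0x83.

0x83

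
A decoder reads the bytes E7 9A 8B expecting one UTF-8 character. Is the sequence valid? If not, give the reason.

valid

Leading byte 0xE7 = 11100111 → 3-byte form.
Continuation bytes 0x9A=10011010, 0x8B=10001011 all match 10xxxxxx.
Decoded value 0x768B is ≥ 0x800 (shortest form) and not a surrogate.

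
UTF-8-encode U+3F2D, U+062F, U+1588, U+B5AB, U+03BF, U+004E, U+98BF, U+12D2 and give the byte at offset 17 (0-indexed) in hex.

U+3F2D → 3-byte form E3 BC AD at offsets 0–2.
U+062F → 2-byte form D8 AF at offsets 3–4.
U+1588 → 3-byte form E1 96 88 at offsets 5–7.
U+B5AB → 3-byte form EB 96 AB at offsets 8–10.
U+03BF → 2-byte form CE BF at offsets 11–12.
U+004E → 1-byte form 4E at offsets 13–13.
U+98BF → 3-byte form E9 A2 BF at offsets 14–16.
U+12D2 → 3-byte form E1 8B 92 at offsets 17–19.
Offset 17 falls in char 8's range; it's byte 1 of E1 8B 92 = 0xE1.

0xE1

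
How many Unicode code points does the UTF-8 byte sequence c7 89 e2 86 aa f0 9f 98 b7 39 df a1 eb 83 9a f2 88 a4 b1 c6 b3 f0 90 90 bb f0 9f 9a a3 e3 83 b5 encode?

Byte at offset 0: 0xC7 = 11000111 → 2-byte char (#1). Advance 2.
Byte at offset 2: 0xE2 = 11100010 → 3-byte char (#2). Advance 3.
Byte at offset 5: 0xF0 = 11110000 → 4-byte char (#3). Advance 4.
Byte at offset 9: 0x39 = 00111001 → 1-byte char (#4). Advance 1.
Byte at offset 10: 0xDF = 11011111 → 2-byte char (#5). Advance 2.
Byte at offset 12: 0xEB = 11101011 → 3-byte char (#6). Advance 3.
Byte at offset 15: 0xF2 = 11110010 → 4-byte char (#7). Advance 4.
Byte at offset 19: 0xC6 = 11000110 → 2-byte char (#8). Advance 2.
Byte at offset 21: 0xF0 = 11110000 → 4-byte char (#9). Advance 4.
Byte at offset 25: 0xF0 = 11110000 → 4-byte char (#10). Advance 4.
Byte at offset 29: 0xE3 = 11100011 → 3-byte char (#11). Advance 3.
Reached end at offset 32 after 11 code points.

11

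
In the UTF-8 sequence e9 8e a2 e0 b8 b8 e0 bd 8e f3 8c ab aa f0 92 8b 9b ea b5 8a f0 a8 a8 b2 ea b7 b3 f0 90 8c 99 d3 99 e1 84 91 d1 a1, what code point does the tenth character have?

Offset 0: leading byte 0xE9 = 11101001 → 3-byte char #1 = E9 8E A2.
Offset 3: leading byte 0xE0 = 11100000 → 3-byte char #2 = E0 B8 B8.
Offset 6: leading byte 0xE0 = 11100000 → 3-byte char #3 = E0 BD 8E.
Offset 9: leading byte 0xF3 = 11110011 → 4-byte char #4 = F3 8C AB AA.
Offset 13: leading byte 0xF0 = 11110000 → 4-byte char #5 = F0 92 8B 9B.
Offset 17: leading byte 0xEA = 11101010 → 3-byte char #6 = EA B5 8A.
Offset 20: leading byte 0xF0 = 11110000 → 4-byte char #7 = F0 A8 A8 B2.
Offset 24: leading byte 0xEA = 11101010 → 3-byte char #8 = EA B7 B3.
Offset 27: leading byte 0xF0 = 11110000 → 4-byte char #9 = F0 90 8C 99.
Offset 31: leading byte 0xD3 = 11010011 → 2-byte char #10 = D3 99.
Leading byte 0xD3 = 11010011 matches 110xxxxx → 2-byte sequence.
Byte 1: 0xD3 = 11010011, payload 10011 (5 bits).
Byte 2: 0x99 = 10011001 (10xxxxxx ✓), payload 011001.
Concatenate: 10011011001 = 0x4D9 (11 bits → U+04D9).

U+04D9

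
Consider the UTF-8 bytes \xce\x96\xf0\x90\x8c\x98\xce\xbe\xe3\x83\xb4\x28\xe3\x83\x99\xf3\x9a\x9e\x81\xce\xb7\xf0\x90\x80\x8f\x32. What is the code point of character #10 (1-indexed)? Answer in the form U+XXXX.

Offset 0: leading byte 0xCE = 11001110 → 2-byte char #1 = CE 96.
Offset 2: leading byte 0xF0 = 11110000 → 4-byte char #2 = F0 90 8C 98.
Offset 6: leading byte 0xCE = 11001110 → 2-byte char #3 = CE BE.
Offset 8: leading byte 0xE3 = 11100011 → 3-byte char #4 = E3 83 B4.
Offset 11: leading byte 0x28 = 00101000 → 1-byte char #5 = 28.
Offset 12: leading byte 0xE3 = 11100011 → 3-byte char #6 = E3 83 99.
Offset 15: leading byte 0xF3 = 11110011 → 4-byte char #7 = F3 9A 9E 81.
Offset 19: leading byte 0xCE = 11001110 → 2-byte char #8 = CE B7.
Offset 21: leading byte 0xF0 = 11110000 → 4-byte char #9 = F0 90 80 8F.
Offset 25: leading byte 0x32 = 00110010 → 1-byte char #10 = 32.
Leading byte 0x32 = 00110010 matches 0xxxxxxx → 1-byte sequence.
Byte 1: 0x32 = 00110010, payload 0110010 (7 bits).
Concatenate: 0110010 = 0x32 (7 bits → U+0032).

U+0032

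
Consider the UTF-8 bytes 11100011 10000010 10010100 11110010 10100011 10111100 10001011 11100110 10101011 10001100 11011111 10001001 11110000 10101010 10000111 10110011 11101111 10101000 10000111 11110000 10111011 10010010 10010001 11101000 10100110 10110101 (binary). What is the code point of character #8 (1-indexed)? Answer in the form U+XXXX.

Offset 0: leading byte 0xE3 = 11100011 → 3-byte char #1 = E3 82 94.
Offset 3: leading byte 0xF2 = 11110010 → 4-byte char #2 = F2 A3 BC 8B.
Offset 7: leading byte 0xE6 = 11100110 → 3-byte char #3 = E6 AB 8C.
Offset 10: leading byte 0xDF = 11011111 → 2-byte char #4 = DF 89.
Offset 12: leading byte 0xF0 = 11110000 → 4-byte char #5 = F0 AA 87 B3.
Offset 16: leading byte 0xEF = 11101111 → 3-byte char #6 = EF A8 87.
Offset 19: leading byte 0xF0 = 11110000 → 4-byte char #7 = F0 BB 92 91.
Offset 23: leading byte 0xE8 = 11101000 → 3-byte char #8 = E8 A6 B5.
Leading byte 0xE8 = 11101000 matches 1110xxxx → 3-byte sequence.
Byte 1: 0xE8 = 11101000, payload 1000 (4 bits).
Byte 2: 0xA6 = 10100110 (10xxxxxx ✓), payload 100110.
Byte 3: 0xB5 = 10110101 (10xxxxxx ✓), payload 110101.
Concatenate: 1000100110110101 = 0x89B5 (16 bits → U+89B5).

U+89B5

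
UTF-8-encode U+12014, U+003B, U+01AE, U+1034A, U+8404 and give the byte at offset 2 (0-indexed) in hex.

U+12014 → 4-byte form F0 92 80 94 at offsets 0–3.
Offset 2 falls in char 1's range; it's byte 3 of F0 92 80 94 = 0x80.

0x80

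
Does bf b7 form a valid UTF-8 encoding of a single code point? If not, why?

Byte 0xBF = 10111111 has the form 10xxxxxx — a continuation byte — but there is no preceding leading byte.

invalid (continuation byte with no leading byte)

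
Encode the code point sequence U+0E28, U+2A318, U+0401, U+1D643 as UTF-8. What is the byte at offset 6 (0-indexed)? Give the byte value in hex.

0x98

U+0E28 → 3-byte form E0 B8 A8 at offsets 0–2.
U+2A318 → 4-byte form F0 AA 8C 98 at offsets 3–6.
Offset 6 falls in char 2's range; it's byte 4 of F0 AA 8C 98 = 0x98.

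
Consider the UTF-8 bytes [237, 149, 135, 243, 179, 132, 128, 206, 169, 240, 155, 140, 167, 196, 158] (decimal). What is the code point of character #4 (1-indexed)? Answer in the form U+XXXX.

Offset 0: leading byte 0xED = 11101101 → 3-byte char #1 = ED 95 87.
Offset 3: leading byte 0xF3 = 11110011 → 4-byte char #2 = F3 B3 84 80.
Offset 7: leading byte 0xCE = 11001110 → 2-byte char #3 = CE A9.
Offset 9: leading byte 0xF0 = 11110000 → 4-byte char #4 = F0 9B 8C A7.
Leading byte 0xF0 = 11110000 matches 11110xxx → 4-byte sequence.
Byte 1: 0xF0 = 11110000, payload 000 (3 bits).
Byte 2: 0x9B = 10011011 (10xxxxxx ✓), payload 011011.
Byte 3: 0x8C = 10001100 (10xxxxxx ✓), payload 001100.
Byte 4: 0xA7 = 10100111 (10xxxxxx ✓), payload 100111.
Concatenate: 000011011001100100111 = 0x1B327 (21 bits → U+1B327).

U+1B327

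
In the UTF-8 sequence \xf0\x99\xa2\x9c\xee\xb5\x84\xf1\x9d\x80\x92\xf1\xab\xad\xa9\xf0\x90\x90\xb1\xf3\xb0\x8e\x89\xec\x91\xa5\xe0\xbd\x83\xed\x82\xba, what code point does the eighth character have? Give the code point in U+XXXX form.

U+0F43

Offset 0: leading byte 0xF0 = 11110000 → 4-byte char #1 = F0 99 A2 9C.
Offset 4: leading byte 0xEE = 11101110 → 3-byte char #2 = EE B5 84.
Offset 7: leading byte 0xF1 = 11110001 → 4-byte char #3 = F1 9D 80 92.
Offset 11: leading byte 0xF1 = 11110001 → 4-byte char #4 = F1 AB AD A9.
Offset 15: leading byte 0xF0 = 11110000 → 4-byte char #5 = F0 90 90 B1.
Offset 19: leading byte 0xF3 = 11110011 → 4-byte char #6 = F3 B0 8E 89.
Offset 23: leading byte 0xEC = 11101100 → 3-byte char #7 = EC 91 A5.
Offset 26: leading byte 0xE0 = 11100000 → 3-byte char #8 = E0 BD 83.
Leading byte 0xE0 = 11100000 matches 1110xxxx → 3-byte sequence.
Byte 1: 0xE0 = 11100000, payload 0000 (4 bits).
Byte 2: 0xBD = 10111101 (10xxxxxx ✓), payload 111101.
Byte 3: 0x83 = 10000011 (10xxxxxx ✓), payload 000011.
Concatenate: 0000111101000011 = 0xF43 (16 bits → U+0F43).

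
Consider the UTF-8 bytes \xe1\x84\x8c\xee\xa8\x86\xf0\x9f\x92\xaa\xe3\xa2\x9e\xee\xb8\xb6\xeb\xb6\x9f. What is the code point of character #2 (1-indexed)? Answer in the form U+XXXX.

Offset 0: leading byte 0xE1 = 11100001 → 3-byte char #1 = E1 84 8C.
Offset 3: leading byte 0xEE = 11101110 → 3-byte char #2 = EE A8 86.
Leading byte 0xEE = 11101110 matches 1110xxxx → 3-byte sequence.
Byte 1: 0xEE = 11101110, payload 1110 (4 bits).
Byte 2: 0xA8 = 10101000 (10xxxxxx ✓), payload 101000.
Byte 3: 0x86 = 10000110 (10xxxxxx ✓), payload 000110.
Concatenate: 1110101000000110 = 0xEA06 (16 bits → U+EA06).

U+EA06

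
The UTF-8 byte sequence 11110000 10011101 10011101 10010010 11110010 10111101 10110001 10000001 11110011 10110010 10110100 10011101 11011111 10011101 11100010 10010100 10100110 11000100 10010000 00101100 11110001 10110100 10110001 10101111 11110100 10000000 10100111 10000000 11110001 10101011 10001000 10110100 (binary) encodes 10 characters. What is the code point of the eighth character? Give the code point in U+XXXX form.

U+74C6F

Offset 0: leading byte 0xF0 = 11110000 → 4-byte char #1 = F0 9D 9D 92.
Offset 4: leading byte 0xF2 = 11110010 → 4-byte char #2 = F2 BD B1 81.
Offset 8: leading byte 0xF3 = 11110011 → 4-byte char #3 = F3 B2 B4 9D.
Offset 12: leading byte 0xDF = 11011111 → 2-byte char #4 = DF 9D.
Offset 14: leading byte 0xE2 = 11100010 → 3-byte char #5 = E2 94 A6.
Offset 17: leading byte 0xC4 = 11000100 → 2-byte char #6 = C4 90.
Offset 19: leading byte 0x2C = 00101100 → 1-byte char #7 = 2C.
Offset 20: leading byte 0xF1 = 11110001 → 4-byte char #8 = F1 B4 B1 AF.
Leading byte 0xF1 = 11110001 matches 11110xxx → 4-byte sequence.
Byte 1: 0xF1 = 11110001, payload 001 (3 bits).
Byte 2: 0xB4 = 10110100 (10xxxxxx ✓), payload 110100.
Byte 3: 0xB1 = 10110001 (10xxxxxx ✓), payload 110001.
Byte 4: 0xAF = 10101111 (10xxxxxx ✓), payload 101111.
Concatenate: 001110100110001101111 = 0x74C6F (21 bits → U+74C6F).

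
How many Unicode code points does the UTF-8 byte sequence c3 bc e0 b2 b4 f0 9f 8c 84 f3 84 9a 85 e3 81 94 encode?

Byte at offset 0: 0xC3 = 11000011 → 2-byte char (#1). Advance 2.
Byte at offset 2: 0xE0 = 11100000 → 3-byte char (#2). Advance 3.
Byte at offset 5: 0xF0 = 11110000 → 4-byte char (#3). Advance 4.
Byte at offset 9: 0xF3 = 11110011 → 4-byte char (#4). Advance 4.
Byte at offset 13: 0xE3 = 11100011 → 3-byte char (#5). Advance 3.
Reached end at offset 16 after 5 code points.

5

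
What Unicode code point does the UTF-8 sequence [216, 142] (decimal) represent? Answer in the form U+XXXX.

Leading byte 0xD8 = 11011000 matches 110xxxxx → 2-byte sequence.
Byte 1: 0xD8 = 11011000, payload 11000 (5 bits).
Byte 2: 0x8E = 10001110 (10xxxxxx ✓), payload 001110.
Concatenate: 11000001110 = 0x60E (11 bits → U+060E).

U+060E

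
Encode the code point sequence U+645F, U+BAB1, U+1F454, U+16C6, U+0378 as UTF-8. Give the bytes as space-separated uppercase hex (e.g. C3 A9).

U+645F: 3-byte form → E6 91 9F.
U+BAB1: 3-byte form → EB AA B1.
U+1F454: 4-byte form → F0 9F 91 94.
U+16C6: 3-byte form → E1 9B 86.
U+0378: 2-byte form → CD B8.
Concatenated (15 bytes): E6 91 9F EB AA B1 F0 9F 91 94 E1 9B 86 CD B8.

E6 91 9F EB AA B1 F0 9F 91 94 E1 9B 86 CD B8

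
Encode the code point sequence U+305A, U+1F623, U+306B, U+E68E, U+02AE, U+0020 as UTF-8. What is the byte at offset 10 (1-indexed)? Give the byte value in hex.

1-indexed offset 10 is 0-indexed offset 9.
U+305A → 3-byte form E3 81 9A at offsets 0–2.
U+1F623 → 4-byte form F0 9F 98 A3 at offsets 3–6.
U+306B → 3-byte form E3 81 AB at offsets 7–9.
Offset 9 falls in char 3's range; it's byte 3 of E3 81 AB = 0xAB.

0xAB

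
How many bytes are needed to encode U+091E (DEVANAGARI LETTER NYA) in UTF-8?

U+091E = 0x91E. UTF-8 uses 1 byte below 0x80, 2 below 0x800, 3 below 0x10000, 4 up to 0x10FFFF. 0x91E is in U+0800–U+FFFF → 3 bytes.

3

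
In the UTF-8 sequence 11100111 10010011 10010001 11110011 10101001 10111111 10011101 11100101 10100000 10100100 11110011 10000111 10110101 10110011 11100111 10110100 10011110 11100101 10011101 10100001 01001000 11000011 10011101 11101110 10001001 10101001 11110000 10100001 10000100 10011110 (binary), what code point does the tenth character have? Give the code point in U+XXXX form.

Offset 0: leading byte 0xE7 = 11100111 → 3-byte char #1 = E7 93 91.
Offset 3: leading byte 0xF3 = 11110011 → 4-byte char #2 = F3 A9 BF 9D.
Offset 7: leading byte 0xE5 = 11100101 → 3-byte char #3 = E5 A0 A4.
Offset 10: leading byte 0xF3 = 11110011 → 4-byte char #4 = F3 87 B5 B3.
Offset 14: leading byte 0xE7 = 11100111 → 3-byte char #5 = E7 B4 9E.
Offset 17: leading byte 0xE5 = 11100101 → 3-byte char #6 = E5 9D A1.
Offset 20: leading byte 0x48 = 01001000 → 1-byte char #7 = 48.
Offset 21: leading byte 0xC3 = 11000011 → 2-byte char #8 = C3 9D.
Offset 23: leading byte 0xEE = 11101110 → 3-byte char #9 = EE 89 A9.
Offset 26: leading byte 0xF0 = 11110000 → 4-byte char #10 = F0 A1 84 9E.
Leading byte 0xF0 = 11110000 matches 11110xxx → 4-byte sequence.
Byte 1: 0xF0 = 11110000, payload 000 (3 bits).
Byte 2: 0xA1 = 10100001 (10xxxxxx ✓), payload 100001.
Byte 3: 0x84 = 10000100 (10xxxxxx ✓), payload 000100.
Byte 4: 0x9E = 10011110 (10xxxxxx ✓), payload 011110.
Concatenate: 000100001000100011110 = 0x2111E (21 bits → U+2111E).

U+2111E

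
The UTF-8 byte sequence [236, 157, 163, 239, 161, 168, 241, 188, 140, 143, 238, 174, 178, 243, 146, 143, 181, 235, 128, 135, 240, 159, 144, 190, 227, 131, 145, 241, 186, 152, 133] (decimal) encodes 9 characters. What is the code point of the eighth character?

Offset 0: leading byte 0xEC = 11101100 → 3-byte char #1 = EC 9D A3.
Offset 3: leading byte 0xEF = 11101111 → 3-byte char #2 = EF A1 A8.
Offset 6: leading byte 0xF1 = 11110001 → 4-byte char #3 = F1 BC 8C 8F.
Offset 10: leading byte 0xEE = 11101110 → 3-byte char #4 = EE AE B2.
Offset 13: leading byte 0xF3 = 11110011 → 4-byte char #5 = F3 92 8F B5.
Offset 17: leading byte 0xEB = 11101011 → 3-byte char #6 = EB 80 87.
Offset 20: leading byte 0xF0 = 11110000 → 4-byte char #7 = F0 9F 90 BE.
Offset 24: leading byte 0xE3 = 11100011 → 3-byte char #8 = E3 83 91.
Leading byte 0xE3 = 11100011 matches 1110xxxx → 3-byte sequence.
Byte 1: 0xE3 = 11100011, payload 0011 (4 bits).
Byte 2: 0x83 = 10000011 (10xxxxxx ✓), payload 000011.
Byte 3: 0x91 = 10010001 (10xxxxxx ✓), payload 010001.
Concatenate: 0011000011010001 = 0x30D1 (16 bits → U+30D1).

U+30D1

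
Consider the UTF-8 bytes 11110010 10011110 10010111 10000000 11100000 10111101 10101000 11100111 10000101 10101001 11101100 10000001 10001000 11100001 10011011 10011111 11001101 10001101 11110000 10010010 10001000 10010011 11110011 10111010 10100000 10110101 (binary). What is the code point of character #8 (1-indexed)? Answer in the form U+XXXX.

Offset 0: leading byte 0xF2 = 11110010 → 4-byte char #1 = F2 9E 97 80.
Offset 4: leading byte 0xE0 = 11100000 → 3-byte char #2 = E0 BD A8.
Offset 7: leading byte 0xE7 = 11100111 → 3-byte char #3 = E7 85 A9.
Offset 10: leading byte 0xEC = 11101100 → 3-byte char #4 = EC 81 88.
Offset 13: leading byte 0xE1 = 11100001 → 3-byte char #5 = E1 9B 9F.
Offset 16: leading byte 0xCD = 11001101 → 2-byte char #6 = CD 8D.
Offset 18: leading byte 0xF0 = 11110000 → 4-byte char #7 = F0 92 88 93.
Offset 22: leading byte 0xF3 = 11110011 → 4-byte char #8 = F3 BA A0 B5.
Leading byte 0xF3 = 11110011 matches 11110xxx → 4-byte sequence.
Byte 1: 0xF3 = 11110011, payload 011 (3 bits).
Byte 2: 0xBA = 10111010 (10xxxxxx ✓), payload 111010.
Byte 3: 0xA0 = 10100000 (10xxxxxx ✓), payload 100000.
Byte 4: 0xB5 = 10110101 (10xxxxxx ✓), payload 110101.
Concatenate: 011111010100000110101 = 0xFA835 (21 bits → U+FA835).

U+FA835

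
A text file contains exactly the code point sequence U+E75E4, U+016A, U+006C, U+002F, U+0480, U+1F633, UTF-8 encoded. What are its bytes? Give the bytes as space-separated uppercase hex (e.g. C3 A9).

U+E75E4: 4-byte form → F3 A7 97 A4.
U+016A: 2-byte form → C5 AA.
U+006C: 1-byte form → 6C.
U+002F: 1-byte form → 2F.
U+0480: 2-byte form → D2 80.
U+1F633: 4-byte form → F0 9F 98 B3.
Concatenated (14 bytes): F3 A7 97 A4 C5 AA 6C 2F D2 80 F0 9F 98 B3.

F3 A7 97 A4 C5 AA 6C 2F D2 80 F0 9F 98 B3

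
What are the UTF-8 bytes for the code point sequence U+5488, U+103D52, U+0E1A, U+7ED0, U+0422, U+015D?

E5 92 88 F4 83 B5 92 E0 B8 9A E7 BB 90 D0 A2 C5 9D

U+5488: 3-byte form → E5 92 88.
U+103D52: 4-byte form → F4 83 B5 92.
U+0E1A: 3-byte form → E0 B8 9A.
U+7ED0: 3-byte form → E7 BB 90.
U+0422: 2-byte form → D0 A2.
U+015D: 2-byte form → C5 9D.
Concatenated (17 bytes): E5 92 88 F4 83 B5 92 E0 B8 9A E7 BB 90 D0 A2 C5 9D.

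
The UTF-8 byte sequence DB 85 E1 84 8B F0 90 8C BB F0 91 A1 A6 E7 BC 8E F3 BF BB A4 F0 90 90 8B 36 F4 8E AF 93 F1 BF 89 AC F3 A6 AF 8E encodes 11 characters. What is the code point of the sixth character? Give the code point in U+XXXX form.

Offset 0: leading byte 0xDB = 11011011 → 2-byte char #1 = DB 85.
Offset 2: leading byte 0xE1 = 11100001 → 3-byte char #2 = E1 84 8B.
Offset 5: leading byte 0xF0 = 11110000 → 4-byte char #3 = F0 90 8C BB.
Offset 9: leading byte 0xF0 = 11110000 → 4-byte char #4 = F0 91 A1 A6.
Offset 13: leading byte 0xE7 = 11100111 → 3-byte char #5 = E7 BC 8E.
Offset 16: leading byte 0xF3 = 11110011 → 4-byte char #6 = F3 BF BB A4.
Leading byte 0xF3 = 11110011 matches 11110xxx → 4-byte sequence.
Byte 1: 0xF3 = 11110011, payload 011 (3 bits).
Byte 2: 0xBF = 10111111 (10xxxxxx ✓), payload 111111.
Byte 3: 0xBB = 10111011 (10xxxxxx ✓), payload 111011.
Byte 4: 0xA4 = 10100100 (10xxxxxx ✓), payload 100100.
Concatenate: 011111111111011100100 = 0xFFEE4 (21 bits → U+FFEE4).

U+FFEE4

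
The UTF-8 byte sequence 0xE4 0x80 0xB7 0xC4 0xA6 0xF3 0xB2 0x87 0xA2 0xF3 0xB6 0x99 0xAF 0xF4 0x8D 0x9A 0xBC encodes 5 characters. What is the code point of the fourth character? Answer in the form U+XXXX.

U+F666F

Offset 0: leading byte 0xE4 = 11100100 → 3-byte char #1 = E4 80 B7.
Offset 3: leading byte 0xC4 = 11000100 → 2-byte char #2 = C4 A6.
Offset 5: leading byte 0xF3 = 11110011 → 4-byte char #3 = F3 B2 87 A2.
Offset 9: leading byte 0xF3 = 11110011 → 4-byte char #4 = F3 B6 99 AF.
Leading byte 0xF3 = 11110011 matches 11110xxx → 4-byte sequence.
Byte 1: 0xF3 = 11110011, payload 011 (3 bits).
Byte 2: 0xB6 = 10110110 (10xxxxxx ✓), payload 110110.
Byte 3: 0x99 = 10011001 (10xxxxxx ✓), payload 011001.
Byte 4: 0xAF = 10101111 (10xxxxxx ✓), payload 101111.
Concatenate: 011110110011001101111 = 0xF666F (21 bits → U+F666F).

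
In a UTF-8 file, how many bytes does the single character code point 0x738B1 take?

U+738B1 = 0x738B1. UTF-8 uses 1 byte below 0x80, 2 below 0x800, 3 below 0x10000, 4 up to 0x10FFFF. 0x738B1 is in U+10000–U+10FFFF → 4 bytes.

4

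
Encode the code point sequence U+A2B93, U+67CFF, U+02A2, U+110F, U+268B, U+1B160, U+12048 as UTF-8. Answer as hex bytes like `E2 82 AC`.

F2 A2 AE 93 F1 A7 B3 BF CA A2 E1 84 8F E2 9A 8B F0 9B 85 A0 F0 92 81 88

U+A2B93: 4-byte form → F2 A2 AE 93.
U+67CFF: 4-byte form → F1 A7 B3 BF.
U+02A2: 2-byte form → CA A2.
U+110F: 3-byte form → E1 84 8F.
U+268B: 3-byte form → E2 9A 8B.
U+1B160: 4-byte form → F0 9B 85 A0.
U+12048: 4-byte form → F0 92 81 88.
Concatenated (24 bytes): F2 A2 AE 93 F1 A7 B3 BF CA A2 E1 84 8F E2 9A 8B F0 9B 85 A0 F0 92 81 88.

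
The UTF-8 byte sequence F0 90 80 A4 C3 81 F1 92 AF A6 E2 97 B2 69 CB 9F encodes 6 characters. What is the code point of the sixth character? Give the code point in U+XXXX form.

Offset 0: leading byte 0xF0 = 11110000 → 4-byte char #1 = F0 90 80 A4.
Offset 4: leading byte 0xC3 = 11000011 → 2-byte char #2 = C3 81.
Offset 6: leading byte 0xF1 = 11110001 → 4-byte char #3 = F1 92 AF A6.
Offset 10: leading byte 0xE2 = 11100010 → 3-byte char #4 = E2 97 B2.
Offset 13: leading byte 0x69 = 01101001 → 1-byte char #5 = 69.
Offset 14: leading byte 0xCB = 11001011 → 2-byte char #6 = CB 9F.
Leading byte 0xCB = 11001011 matches 110xxxxx → 2-byte sequence.
Byte 1: 0xCB = 11001011, payload 01011 (5 bits).
Byte 2: 0x9F = 10011111 (10xxxxxx ✓), payload 011111.
Concatenate: 01011011111 = 0x2DF (11 bits → U+02DF).

U+02DF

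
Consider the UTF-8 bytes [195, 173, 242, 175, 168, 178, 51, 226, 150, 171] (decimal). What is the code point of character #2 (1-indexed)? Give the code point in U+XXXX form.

Offset 0: leading byte 0xC3 = 11000011 → 2-byte char #1 = C3 AD.
Offset 2: leading byte 0xF2 = 11110010 → 4-byte char #2 = F2 AF A8 B2.
Leading byte 0xF2 = 11110010 matches 11110xxx → 4-byte sequence.
Byte 1: 0xF2 = 11110010, payload 010 (3 bits).
Byte 2: 0xAF = 10101111 (10xxxxxx ✓), payload 101111.
Byte 3: 0xA8 = 10101000 (10xxxxxx ✓), payload 101000.
Byte 4: 0xB2 = 10110010 (10xxxxxx ✓), payload 110010.
Concatenate: 010101111101000110010 = 0xAFA32 (21 bits → U+AFA32).

U+AFA32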